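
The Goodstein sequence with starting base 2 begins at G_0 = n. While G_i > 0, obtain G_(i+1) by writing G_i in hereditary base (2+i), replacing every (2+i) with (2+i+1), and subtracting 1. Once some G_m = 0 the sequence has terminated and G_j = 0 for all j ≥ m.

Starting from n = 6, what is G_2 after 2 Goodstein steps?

base 2: 6 = 2^2 + 2; at 3: 3^3 + 3 = 30; next = 29
base 3: 29 = 3^3 + 2; at 4: 4^4 + 2 = 258; next = 257
base 4: 257 = 4^4 + 1; at 5: 5^5 + 1 = 3126; next = 3125

257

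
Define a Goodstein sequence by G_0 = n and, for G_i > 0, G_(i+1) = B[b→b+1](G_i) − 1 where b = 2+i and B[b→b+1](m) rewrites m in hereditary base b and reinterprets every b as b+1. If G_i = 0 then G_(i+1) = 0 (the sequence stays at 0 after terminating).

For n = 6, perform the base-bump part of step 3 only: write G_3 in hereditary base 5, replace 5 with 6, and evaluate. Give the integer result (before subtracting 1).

[0] 6 ≡ 2^2 + 2 (base 2). Lift 3: 30. −1: 29.
[1] 29 ≡ 3^3 + 2 (base 3). Lift 4: 258. −1: 257.
[2] 257 ≡ 4^4 + 1 (base 4). Lift 5: 3126. −1: 3125.
[3] 3125 ≡ 5^5 (base 5). Lift 6: 46656. −1: 46655.

46656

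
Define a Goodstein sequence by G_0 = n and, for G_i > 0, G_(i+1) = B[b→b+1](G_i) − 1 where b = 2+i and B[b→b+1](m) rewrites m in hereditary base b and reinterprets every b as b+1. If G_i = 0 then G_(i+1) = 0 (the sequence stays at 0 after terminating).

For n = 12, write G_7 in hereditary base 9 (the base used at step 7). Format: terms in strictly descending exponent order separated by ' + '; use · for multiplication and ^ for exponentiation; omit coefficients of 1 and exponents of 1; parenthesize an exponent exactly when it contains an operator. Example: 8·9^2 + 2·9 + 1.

[0] 12 ≡ 2^(2 + 1) + 2^2 (base 2). Lift 3: 108. −1: 107.
[1] 107 ≡ 3^(3 + 1) + 2·3^2 + 2·3 + 2 (base 3). Lift 4: 1066. −1: 1065.
[2] 1065 ≡ 4^(4 + 1) + 2·4^2 + 2·4 + 1 (base 4). Lift 5: 15686. −1: 15685.
[3] 15685 ≡ 5^(5 + 1) + 2·5^2 + 2·5 (base 5). Lift 6: 280020. −1: 280019.
[4] 280019 ≡ 6^(6 + 1) + 2·6^2 + 6 + 5 (base 6). Lift 7: 5764911. −1: 5764910.
[5] 5764910 ≡ 7^(7 + 1) + 2·7^2 + 7 + 4 (base 7). Lift 8: 134217868. −1: 134217867.
[6] 134217867 ≡ 8^(8 + 1) + 2·8^2 + 8 + 3 (base 8). Lift 9: 3486784575. −1: 3486784574.

9^(9 + 1) + 2·9^2 + 9 + 2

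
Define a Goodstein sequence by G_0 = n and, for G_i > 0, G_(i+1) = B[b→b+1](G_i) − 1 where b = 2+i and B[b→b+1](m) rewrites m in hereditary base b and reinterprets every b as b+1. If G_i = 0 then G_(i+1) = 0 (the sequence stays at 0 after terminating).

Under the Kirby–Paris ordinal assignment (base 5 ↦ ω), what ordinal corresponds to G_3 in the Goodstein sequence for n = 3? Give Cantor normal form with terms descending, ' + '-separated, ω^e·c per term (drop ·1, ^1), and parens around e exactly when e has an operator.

2

step 0: 3 = 2 + 1; sub 3 for 2: 3 + 1; = 4; G_1 = 4−1 = 3
step 1: 3 = 3; sub 4 for 3: 4; = 4; G_2 = 4−1 = 3
step 2: 3 = 3; sub 5 for 4: 3; = 3; G_3 = 3−1 = 2
step 3: 2 = 2; sub 6 for 5: 2; = 2; G_4 = 2−1 = 1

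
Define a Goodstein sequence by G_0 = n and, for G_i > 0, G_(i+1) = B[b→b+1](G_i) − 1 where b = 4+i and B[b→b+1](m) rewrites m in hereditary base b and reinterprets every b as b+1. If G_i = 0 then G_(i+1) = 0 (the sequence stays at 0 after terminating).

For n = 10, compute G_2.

12

G_0 = 10. HB_4(10) = 2·4 + 2. Bump = 12. G_1 = 11.
G_1 = 11. HB_5(11) = 2·5 + 1. Bump = 13. G_2 = 12.
G_2 = 12. HB_6(12) = 2·6. Bump = 14. G_3 = 13.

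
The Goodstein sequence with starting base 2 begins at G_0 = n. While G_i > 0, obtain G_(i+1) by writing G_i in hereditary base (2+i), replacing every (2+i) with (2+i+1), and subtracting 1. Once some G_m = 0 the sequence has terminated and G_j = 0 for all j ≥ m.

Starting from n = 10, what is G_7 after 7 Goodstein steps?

1937434592

(0) 10|_2 = 2^(2 + 1) + 2 ↦ 3^(3 + 1) + 3|_3 = 84 ⇒ 83
(1) 83|_3 = 3^(3 + 1) + 2 ↦ 4^(4 + 1) + 2|_4 = 1026 ⇒ 1025
(2) 1025|_4 = 4^(4 + 1) + 1 ↦ 5^(5 + 1) + 1|_5 = 15626 ⇒ 15625
(3) 15625|_5 = 5^(5 + 1) ↦ 6^(6 + 1)|_6 = 279936 ⇒ 279935
(4) 279935|_6 = 5·6^6 + 5·6^5 + 5·6^4 + 5·6^3 + 5·6^2 + 5·6 + 5 ↦ 5·7^7 + 5·7^5 + 5·7^4 + 5·7^3 + 5·7^2 + 5·7 + 5|_7 = 4215755 ⇒ 4215754
(5) 4215754|_7 = 5·7^7 + 5·7^5 + 5·7^4 + 5·7^3 + 5·7^2 + 5·7 + 4 ↦ 5·8^8 + 5·8^5 + 5·8^4 + 5·8^3 + 5·8^2 + 5·8 + 4|_8 = 84073324 ⇒ 84073323
(6) 84073323|_8 = 5·8^8 + 5·8^5 + 5·8^4 + 5·8^3 + 5·8^2 + 5·8 + 3 ↦ 5·9^9 + 5·9^5 + 5·9^4 + 5·9^3 + 5·9^2 + 5·9 + 3|_9 = 1937434593 ⇒ 1937434592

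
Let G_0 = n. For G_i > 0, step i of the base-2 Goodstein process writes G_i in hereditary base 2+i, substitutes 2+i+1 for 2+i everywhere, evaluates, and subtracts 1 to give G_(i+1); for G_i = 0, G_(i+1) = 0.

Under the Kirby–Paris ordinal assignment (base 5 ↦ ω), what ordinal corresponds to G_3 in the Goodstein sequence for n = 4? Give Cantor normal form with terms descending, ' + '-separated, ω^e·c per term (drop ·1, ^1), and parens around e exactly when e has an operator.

ω^2·2 + ω·2

G_0 = 4. HB_2(4) = 2^2. Bump = 27. G_1 = 26.
G_1 = 26. HB_3(26) = 2·3^2 + 2·3 + 2. Bump = 42. G_2 = 41.
G_2 = 41. HB_4(41) = 2·4^2 + 2·4 + 1. Bump = 61. G_3 = 60.
G_3 = 60. HB_5(60) = 2·5^2 + 2·5. Bump = 84. G_4 = 83.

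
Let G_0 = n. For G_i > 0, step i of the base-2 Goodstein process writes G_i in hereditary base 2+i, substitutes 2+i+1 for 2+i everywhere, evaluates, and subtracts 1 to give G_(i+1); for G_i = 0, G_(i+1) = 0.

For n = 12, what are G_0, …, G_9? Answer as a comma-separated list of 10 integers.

G_0=12  [base 2] 2^(2 + 1) + 2^2  →[2↦3]→  3^(3 + 1) + 3^3 = 108  −1 ⇒ G_1=107
G_1=107  [base 3] 3^(3 + 1) + 2·3^2 + 2·3 + 2  →[3↦4]→  4^(4 + 1) + 2·4^2 + 2·4 + 2 = 1066  −1 ⇒ G_2=1065
G_2=1065  [base 4] 4^(4 + 1) + 2·4^2 + 2·4 + 1  →[4↦5]→  5^(5 + 1) + 2·5^2 + 2·5 + 1 = 15686  −1 ⇒ G_3=15685
G_3=15685  [base 5] 5^(5 + 1) + 2·5^2 + 2·5  →[5↦6]→  6^(6 + 1) + 2·6^2 + 2·6 = 280020  −1 ⇒ G_4=280019
G_4=280019  [base 6] 6^(6 + 1) + 2·6^2 + 6 + 5  →[6↦7]→  7^(7 + 1) + 2·7^2 + 7 + 5 = 5764911  −1 ⇒ G_5=5764910
G_5=5764910  [base 7] 7^(7 + 1) + 2·7^2 + 7 + 4  →[7↦8]→  8^(8 + 1) + 2·8^2 + 8 + 4 = 134217868  −1 ⇒ G_6=134217867
G_6=134217867  [base 8] 8^(8 + 1) + 2·8^2 + 8 + 3  →[8↦9]→  9^(9 + 1) + 2·9^2 + 9 + 3 = 3486784575  −1 ⇒ G_7=3486784574
G_7=3486784574  [base 9] 9^(9 + 1) + 2·9^2 + 9 + 2  →[9↦10]→  10^(10 + 1) + 2·10^2 + 10 + 2 = 100000000212  −1 ⇒ G_8=100000000211
G_8=100000000211  [base 10] 10^(10 + 1) + 2·10^2 + 10 + 1  →[10↦11]→  11^(11 + 1) + 2·11^2 + 11 + 1 = 3138428376975  −1 ⇒ G_9=3138428376974

12, 107, 1065, 15685, 280019, 5764910, 134217867, 3486784574, 100000000211, 3138428376974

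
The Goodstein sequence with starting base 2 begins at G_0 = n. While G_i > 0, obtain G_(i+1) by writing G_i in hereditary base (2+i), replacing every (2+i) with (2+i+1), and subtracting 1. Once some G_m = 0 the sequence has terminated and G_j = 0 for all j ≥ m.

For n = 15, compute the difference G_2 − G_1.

base 2: 15 = 2^(2 + 1) + 2^2 + 2 + 1; at 3: 3^(3 + 1) + 3^3 + 3 + 1 = 112; next = 111
base 3: 111 = 3^(3 + 1) + 3^3 + 3; at 4: 4^(4 + 1) + 4^4 + 4 = 1284; next = 1283

1172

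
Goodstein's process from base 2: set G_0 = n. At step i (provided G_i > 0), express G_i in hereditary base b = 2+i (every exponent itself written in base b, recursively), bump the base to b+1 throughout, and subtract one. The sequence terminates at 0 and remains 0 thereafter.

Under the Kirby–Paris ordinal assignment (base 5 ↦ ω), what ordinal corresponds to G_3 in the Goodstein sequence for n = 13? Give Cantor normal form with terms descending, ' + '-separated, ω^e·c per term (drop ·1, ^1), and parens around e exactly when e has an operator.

ω^(ω + 1) + ω^3·3 + ω^2·3 + ω·3 + 2

(0) 13|_2 = 2^(2 + 1) + 2^2 + 1 ↦ 3^(3 + 1) + 3^3 + 1|_3 = 109 ⇒ 108
(1) 108|_3 = 3^(3 + 1) + 3^3 ↦ 4^(4 + 1) + 4^4|_4 = 1280 ⇒ 1279
(2) 1279|_4 = 4^(4 + 1) + 3·4^3 + 3·4^2 + 3·4 + 3 ↦ 5^(5 + 1) + 3·5^3 + 3·5^2 + 3·5 + 3|_5 = 16093 ⇒ 16092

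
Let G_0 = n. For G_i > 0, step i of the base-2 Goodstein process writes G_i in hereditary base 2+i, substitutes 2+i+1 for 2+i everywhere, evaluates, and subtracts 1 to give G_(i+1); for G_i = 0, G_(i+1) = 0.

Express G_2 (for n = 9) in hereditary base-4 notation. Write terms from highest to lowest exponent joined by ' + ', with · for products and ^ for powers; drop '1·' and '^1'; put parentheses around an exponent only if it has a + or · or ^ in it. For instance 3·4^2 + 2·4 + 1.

[0] 9 ≡ 2^(2 + 1) + 1 (base 2). Lift 3: 82. −1: 81.
[1] 81 ≡ 3^(3 + 1) (base 3). Lift 4: 1024. −1: 1023.
[2] 1023 ≡ 3·4^4 + 3·4^3 + 3·4^2 + 3·4 + 3 (base 4). Lift 5: 9843. −1: 9842.

3·4^4 + 3·4^3 + 3·4^2 + 3·4 + 3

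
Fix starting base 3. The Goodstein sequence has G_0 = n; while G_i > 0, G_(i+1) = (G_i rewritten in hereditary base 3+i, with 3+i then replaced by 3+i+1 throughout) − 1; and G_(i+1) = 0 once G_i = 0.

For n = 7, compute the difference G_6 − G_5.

0

G_0 = 7. HB_3(7) = 2·3 + 1. Bump = 9. G_1 = 8.
G_1 = 8. HB_4(8) = 2·4. Bump = 10. G_2 = 9.
G_2 = 9. HB_5(9) = 5 + 4. Bump = 10. G_3 = 9.
G_3 = 9. HB_6(9) = 6 + 3. Bump = 10. G_4 = 9.
G_4 = 9. HB_7(9) = 7 + 2. Bump = 10. G_5 = 9.
G_5 = 9. HB_8(9) = 8 + 1. Bump = 10. G_6 = 9.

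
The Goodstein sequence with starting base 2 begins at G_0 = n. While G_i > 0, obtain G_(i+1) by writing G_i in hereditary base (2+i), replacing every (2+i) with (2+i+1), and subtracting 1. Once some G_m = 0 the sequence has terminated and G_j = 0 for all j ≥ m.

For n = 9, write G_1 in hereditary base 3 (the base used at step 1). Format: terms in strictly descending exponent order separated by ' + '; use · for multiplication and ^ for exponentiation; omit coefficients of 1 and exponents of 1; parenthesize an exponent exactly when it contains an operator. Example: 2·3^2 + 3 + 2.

[0] 9 ≡ 2^(2 + 1) + 1 (base 2). Lift 3: 82. −1: 81.
[1] 81 ≡ 3^(3 + 1) (base 3). Lift 4: 1024. −1: 1023.

3^(3 + 1)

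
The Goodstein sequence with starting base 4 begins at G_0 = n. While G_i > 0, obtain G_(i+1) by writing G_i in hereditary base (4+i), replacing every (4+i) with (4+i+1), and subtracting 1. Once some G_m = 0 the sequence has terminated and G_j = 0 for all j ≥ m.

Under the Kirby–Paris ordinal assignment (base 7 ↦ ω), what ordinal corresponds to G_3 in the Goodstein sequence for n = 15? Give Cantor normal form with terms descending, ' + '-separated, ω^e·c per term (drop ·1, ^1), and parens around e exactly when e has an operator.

ω·3

base 4: 15 = 3·4 + 3; at 5: 3·5 + 3 = 18; next = 17
base 5: 17 = 3·5 + 2; at 6: 3·6 + 2 = 20; next = 19
base 6: 19 = 3·6 + 1; at 7: 3·7 + 1 = 22; next = 21
base 7: 21 = 3·7; at 8: 3·8 = 24; next = 23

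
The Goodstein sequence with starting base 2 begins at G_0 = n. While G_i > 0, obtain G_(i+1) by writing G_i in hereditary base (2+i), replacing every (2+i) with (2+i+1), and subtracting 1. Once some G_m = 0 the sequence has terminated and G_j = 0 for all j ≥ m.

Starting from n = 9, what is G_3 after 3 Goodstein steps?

[0] 9 ≡ 2^(2 + 1) + 1 (base 2). Lift 3: 82. −1: 81.
[1] 81 ≡ 3^(3 + 1) (base 3). Lift 4: 1024. −1: 1023.
[2] 1023 ≡ 3·4^4 + 3·4^3 + 3·4^2 + 3·4 + 3 (base 4). Lift 5: 9843. −1: 9842.
[3] 9842 ≡ 3·5^5 + 3·5^3 + 3·5^2 + 3·5 + 2 (base 5). Lift 6: 140744. −1: 140743.

9842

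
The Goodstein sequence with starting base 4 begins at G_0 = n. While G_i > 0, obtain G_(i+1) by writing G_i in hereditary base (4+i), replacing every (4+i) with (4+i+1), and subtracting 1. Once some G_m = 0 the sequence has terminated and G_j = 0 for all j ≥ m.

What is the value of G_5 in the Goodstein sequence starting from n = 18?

(0) 18|_4 = 4^2 + 2 ↦ 5^2 + 2|_5 = 27 ⇒ 26
(1) 26|_5 = 5^2 + 1 ↦ 6^2 + 1|_6 = 37 ⇒ 36
(2) 36|_6 = 6^2 ↦ 7^2|_7 = 49 ⇒ 48
(3) 48|_7 = 6·7 + 6 ↦ 6·8 + 6|_8 = 54 ⇒ 53
(4) 53|_8 = 6·8 + 5 ↦ 6·9 + 5|_9 = 59 ⇒ 58
(5) 58|_9 = 6·9 + 4 ↦ 6·10 + 4|_10 = 64 ⇒ 63

58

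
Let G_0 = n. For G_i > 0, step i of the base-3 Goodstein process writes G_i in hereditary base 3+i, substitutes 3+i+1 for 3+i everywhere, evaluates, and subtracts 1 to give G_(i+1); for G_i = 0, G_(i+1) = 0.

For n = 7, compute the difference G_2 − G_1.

base 3: 7 = 2·3 + 1; at 4: 2·4 + 1 = 9; next = 8
base 4: 8 = 2·4; at 5: 2·5 = 10; next = 9

1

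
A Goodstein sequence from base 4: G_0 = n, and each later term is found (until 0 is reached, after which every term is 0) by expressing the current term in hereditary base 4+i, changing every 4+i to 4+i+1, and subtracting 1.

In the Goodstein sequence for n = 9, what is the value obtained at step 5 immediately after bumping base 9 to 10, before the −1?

i=0: 9 = 2·4 + 1 (b=4); 4→5: 2·5 + 1 = 11; 11−1 = 10
i=1: 10 = 2·5 (b=5); 5→6: 2·6 = 12; 12−1 = 11
i=2: 11 = 6 + 5 (b=6); 6→7: 7 + 5 = 12; 12−1 = 11
i=3: 11 = 7 + 4 (b=7); 7→8: 8 + 4 = 12; 12−1 = 11
i=4: 11 = 8 + 3 (b=8); 8→9: 9 + 3 = 12; 12−1 = 11

12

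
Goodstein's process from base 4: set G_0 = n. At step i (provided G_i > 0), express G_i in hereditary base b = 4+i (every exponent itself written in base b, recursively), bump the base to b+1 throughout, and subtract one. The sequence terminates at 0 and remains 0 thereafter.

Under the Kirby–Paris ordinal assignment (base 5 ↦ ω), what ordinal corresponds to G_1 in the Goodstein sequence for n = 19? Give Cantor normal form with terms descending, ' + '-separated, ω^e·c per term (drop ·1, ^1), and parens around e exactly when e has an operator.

i=0: 19 = 4^2 + 3 (b=4); 4→5: 5^2 + 3 = 28; 28−1 = 27
i=1: 27 = 5^2 + 2 (b=5); 5→6: 6^2 + 2 = 38; 38−1 = 37

ω^2 + 2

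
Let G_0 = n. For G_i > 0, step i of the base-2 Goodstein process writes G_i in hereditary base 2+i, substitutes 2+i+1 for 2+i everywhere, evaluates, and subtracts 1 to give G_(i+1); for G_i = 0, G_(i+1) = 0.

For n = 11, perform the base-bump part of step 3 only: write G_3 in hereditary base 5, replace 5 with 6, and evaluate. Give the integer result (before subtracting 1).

G_0 = 11. HB_2(11) = 2^(2 + 1) + 2 + 1. Bump = 85. G_1 = 84.
G_1 = 84. HB_3(84) = 3^(3 + 1) + 3. Bump = 1028. G_2 = 1027.
G_2 = 1027. HB_4(1027) = 4^(4 + 1) + 3. Bump = 15628. G_3 = 15627.

279938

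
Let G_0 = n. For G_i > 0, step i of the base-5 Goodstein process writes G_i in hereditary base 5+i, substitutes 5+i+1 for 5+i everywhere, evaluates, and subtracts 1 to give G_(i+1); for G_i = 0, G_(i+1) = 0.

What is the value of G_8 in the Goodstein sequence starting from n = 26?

78

G_0 = 26. HB_5(26) = 5^2 + 1. Bump = 37. G_1 = 36.
G_1 = 36. HB_6(36) = 6^2. Bump = 49. G_2 = 48.
G_2 = 48. HB_7(48) = 6·7 + 6. Bump = 54. G_3 = 53.
G_3 = 53. HB_8(53) = 6·8 + 5. Bump = 59. G_4 = 58.
G_4 = 58. HB_9(58) = 6·9 + 4. Bump = 64. G_5 = 63.
G_5 = 63. HB_10(63) = 6·10 + 3. Bump = 69. G_6 = 68.
G_6 = 68. HB_11(68) = 6·11 + 2. Bump = 74. G_7 = 73.
G_7 = 73. HB_12(73) = 6·12 + 1. Bump = 79. G_8 = 78.
G_8 = 78. HB_13(78) = 6·13. Bump = 84. G_9 = 83.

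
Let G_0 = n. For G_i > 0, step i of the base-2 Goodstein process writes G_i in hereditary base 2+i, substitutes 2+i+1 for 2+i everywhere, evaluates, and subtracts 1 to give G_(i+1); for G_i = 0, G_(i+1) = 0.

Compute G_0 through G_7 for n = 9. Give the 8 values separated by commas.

9, 81, 1023, 9842, 140743, 2471826, 50333399, 1162263921

G_0=9  [base 2] 2^(2 + 1) + 1  →[2↦3]→  3^(3 + 1) + 1 = 82  −1 ⇒ G_1=81
G_1=81  [base 3] 3^(3 + 1)  →[3↦4]→  4^(4 + 1) = 1024  −1 ⇒ G_2=1023
G_2=1023  [base 4] 3·4^4 + 3·4^3 + 3·4^2 + 3·4 + 3  →[4↦5]→  3·5^5 + 3·5^3 + 3·5^2 + 3·5 + 3 = 9843  −1 ⇒ G_3=9842
G_3=9842  [base 5] 3·5^5 + 3·5^3 + 3·5^2 + 3·5 + 2  →[5↦6]→  3·6^6 + 3·6^3 + 3·6^2 + 3·6 + 2 = 140744  −1 ⇒ G_4=140743
G_4=140743  [base 6] 3·6^6 + 3·6^3 + 3·6^2 + 3·6 + 1  →[6↦7]→  3·7^7 + 3·7^3 + 3·7^2 + 3·7 + 1 = 2471827  −1 ⇒ G_5=2471826
G_5=2471826  [base 7] 3·7^7 + 3·7^3 + 3·7^2 + 3·7  →[7↦8]→  3·8^8 + 3·8^3 + 3·8^2 + 3·8 = 50333400  −1 ⇒ G_6=50333399
G_6=50333399  [base 8] 3·8^8 + 3·8^3 + 3·8^2 + 2·8 + 7  →[8↦9]→  3·9^9 + 3·9^3 + 3·9^2 + 2·9 + 7 = 1162263922  −1 ⇒ G_7=1162263921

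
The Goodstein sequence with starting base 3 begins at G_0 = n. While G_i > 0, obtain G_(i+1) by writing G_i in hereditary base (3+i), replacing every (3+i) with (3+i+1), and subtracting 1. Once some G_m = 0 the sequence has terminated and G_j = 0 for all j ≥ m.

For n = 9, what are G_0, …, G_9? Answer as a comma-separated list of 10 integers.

i=0: 9 = 3^2 (b=3); 3→4: 4^2 = 16; 16−1 = 15
i=1: 15 = 3·4 + 3 (b=4); 4→5: 3·5 + 3 = 18; 18−1 = 17
i=2: 17 = 3·5 + 2 (b=5); 5→6: 3·6 + 2 = 20; 20−1 = 19
i=3: 19 = 3·6 + 1 (b=6); 6→7: 3·7 + 1 = 22; 22−1 = 21
i=4: 21 = 3·7 (b=7); 7→8: 3·8 = 24; 24−1 = 23
i=5: 23 = 2·8 + 7 (b=8); 8→9: 2·9 + 7 = 25; 25−1 = 24
i=6: 24 = 2·9 + 6 (b=9); 9→10: 2·10 + 6 = 26; 26−1 = 25
i=7: 25 = 2·10 + 5 (b=10); 10→11: 2·11 + 5 = 27; 27−1 = 26
i=8: 26 = 2·11 + 4 (b=11); 11→12: 2·12 + 4 = 28; 28−1 = 27

9, 15, 17, 19, 21, 23, 24, 25, 26, 27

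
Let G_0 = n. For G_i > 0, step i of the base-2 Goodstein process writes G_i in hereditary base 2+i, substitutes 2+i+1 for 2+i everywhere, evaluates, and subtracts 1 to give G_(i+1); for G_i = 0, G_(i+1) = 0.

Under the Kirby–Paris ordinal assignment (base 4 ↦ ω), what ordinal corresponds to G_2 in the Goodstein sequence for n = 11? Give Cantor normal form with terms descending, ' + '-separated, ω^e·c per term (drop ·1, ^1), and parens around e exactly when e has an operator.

ω^(ω + 1) + 3

step 0: 11 = 2^(2 + 1) + 2 + 1; sub 3 for 2: 3^(3 + 1) + 3 + 1; = 85; G_1 = 85−1 = 84
step 1: 84 = 3^(3 + 1) + 3; sub 4 for 3: 4^(4 + 1) + 4; = 1028; G_2 = 1028−1 = 1027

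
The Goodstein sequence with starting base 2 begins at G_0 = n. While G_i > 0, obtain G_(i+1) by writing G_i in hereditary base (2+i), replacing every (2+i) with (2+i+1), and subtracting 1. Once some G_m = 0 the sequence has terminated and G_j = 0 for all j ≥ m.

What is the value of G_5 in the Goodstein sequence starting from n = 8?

1647195

base 2: 8 = 2^(2 + 1); at 3: 3^(3 + 1) = 81; next = 80
base 3: 80 = 2·3^3 + 2·3^2 + 2·3 + 2; at 4: 2·4^4 + 2·4^2 + 2·4 + 2 = 554; next = 553
base 4: 553 = 2·4^4 + 2·4^2 + 2·4 + 1; at 5: 2·5^5 + 2·5^2 + 2·5 + 1 = 6311; next = 6310
base 5: 6310 = 2·5^5 + 2·5^2 + 2·5; at 6: 2·6^6 + 2·6^2 + 2·6 = 93396; next = 93395
base 6: 93395 = 2·6^6 + 2·6^2 + 6 + 5; at 7: 2·7^7 + 2·7^2 + 7 + 5 = 1647196; next = 1647195
base 7: 1647195 = 2·7^7 + 2·7^2 + 7 + 4; at 8: 2·8^8 + 2·8^2 + 8 + 4 = 33554572; next = 33554571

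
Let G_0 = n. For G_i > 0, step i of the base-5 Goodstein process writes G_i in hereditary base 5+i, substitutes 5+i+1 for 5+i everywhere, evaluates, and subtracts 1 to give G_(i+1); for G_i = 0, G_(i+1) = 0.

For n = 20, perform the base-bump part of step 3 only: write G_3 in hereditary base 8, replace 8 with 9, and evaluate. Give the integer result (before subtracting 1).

30

[0] 20 ≡ 4·5 (base 5). Lift 6: 24. −1: 23.
[1] 23 ≡ 3·6 + 5 (base 6). Lift 7: 26. −1: 25.
[2] 25 ≡ 3·7 + 4 (base 7). Lift 8: 28. −1: 27.
[3] 27 ≡ 3·8 + 3 (base 8). Lift 9: 30. −1: 29.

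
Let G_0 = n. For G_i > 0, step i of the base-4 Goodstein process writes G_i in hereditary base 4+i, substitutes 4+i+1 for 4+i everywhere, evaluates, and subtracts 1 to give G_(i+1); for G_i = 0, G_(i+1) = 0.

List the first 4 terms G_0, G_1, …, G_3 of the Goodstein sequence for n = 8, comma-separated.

8, 9, 9, 9

G_0 = 8. HB_4(8) = 2·4. Bump = 10. G_1 = 9.
G_1 = 9. HB_5(9) = 5 + 4. Bump = 10. G_2 = 9.
G_2 = 9. HB_6(9) = 6 + 3. Bump = 10. G_3 = 9.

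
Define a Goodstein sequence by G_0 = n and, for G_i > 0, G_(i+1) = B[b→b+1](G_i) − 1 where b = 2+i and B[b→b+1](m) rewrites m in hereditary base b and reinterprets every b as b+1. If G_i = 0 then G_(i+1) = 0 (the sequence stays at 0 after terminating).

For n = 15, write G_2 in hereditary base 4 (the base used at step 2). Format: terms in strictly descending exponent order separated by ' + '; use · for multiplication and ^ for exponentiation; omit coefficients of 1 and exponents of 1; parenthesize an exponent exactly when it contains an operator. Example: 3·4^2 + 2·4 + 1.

4^(4 + 1) + 4^4 + 3

(0) 15|_2 = 2^(2 + 1) + 2^2 + 2 + 1 ↦ 3^(3 + 1) + 3^3 + 3 + 1|_3 = 112 ⇒ 111
(1) 111|_3 = 3^(3 + 1) + 3^3 + 3 ↦ 4^(4 + 1) + 4^4 + 4|_4 = 1284 ⇒ 1283
(2) 1283|_4 = 4^(4 + 1) + 4^4 + 3 ↦ 5^(5 + 1) + 5^5 + 3|_5 = 18753 ⇒ 18752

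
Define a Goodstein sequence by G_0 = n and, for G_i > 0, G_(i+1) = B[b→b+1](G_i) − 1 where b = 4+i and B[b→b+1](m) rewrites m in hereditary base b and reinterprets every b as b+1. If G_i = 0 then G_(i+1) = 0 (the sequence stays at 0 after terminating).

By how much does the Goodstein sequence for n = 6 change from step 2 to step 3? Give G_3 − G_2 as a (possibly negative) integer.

6 —HB4→ 4 + 2 —bump→ 5 + 2 = 7 —(−1)→ 6
6 —HB5→ 5 + 1 —bump→ 6 + 1 = 7 —(−1)→ 6
6 —HB6→ 6 —bump→ 7 = 7 —(−1)→ 6

0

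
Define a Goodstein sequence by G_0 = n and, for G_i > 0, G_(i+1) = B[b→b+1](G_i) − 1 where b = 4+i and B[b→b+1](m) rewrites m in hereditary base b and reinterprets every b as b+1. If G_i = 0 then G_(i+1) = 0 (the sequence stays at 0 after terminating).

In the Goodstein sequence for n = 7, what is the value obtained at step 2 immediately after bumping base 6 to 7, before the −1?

8

G_0 = 7. HB_4(7) = 4 + 3. Bump = 8. G_1 = 7.
G_1 = 7. HB_5(7) = 5 + 2. Bump = 8. G_2 = 7.
G_2 = 7. HB_6(7) = 6 + 1. Bump = 8. G_3 = 7.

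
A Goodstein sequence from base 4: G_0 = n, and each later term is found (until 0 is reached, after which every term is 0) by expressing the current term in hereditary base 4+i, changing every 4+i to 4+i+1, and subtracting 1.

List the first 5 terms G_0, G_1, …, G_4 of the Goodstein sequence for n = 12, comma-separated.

i=0: 12 = 3·4 (b=4); 4→5: 3·5 = 15; 15−1 = 14
i=1: 14 = 2·5 + 4 (b=5); 5→6: 2·6 + 4 = 16; 16−1 = 15
i=2: 15 = 2·6 + 3 (b=6); 6→7: 2·7 + 3 = 17; 17−1 = 16
i=3: 16 = 2·7 + 2 (b=7); 7→8: 2·8 + 2 = 18; 18−1 = 17

12, 14, 15, 16, 17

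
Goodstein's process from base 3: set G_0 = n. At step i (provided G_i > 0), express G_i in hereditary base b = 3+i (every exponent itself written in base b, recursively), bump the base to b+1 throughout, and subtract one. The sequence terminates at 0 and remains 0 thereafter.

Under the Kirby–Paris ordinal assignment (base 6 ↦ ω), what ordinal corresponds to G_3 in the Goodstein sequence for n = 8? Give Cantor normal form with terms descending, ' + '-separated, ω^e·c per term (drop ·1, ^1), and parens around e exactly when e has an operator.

ω + 5

[0] 8 ≡ 2·3 + 2 (base 3). Lift 4: 10. −1: 9.
[1] 9 ≡ 2·4 + 1 (base 4). Lift 5: 11. −1: 10.
[2] 10 ≡ 2·5 (base 5). Lift 6: 12. −1: 11.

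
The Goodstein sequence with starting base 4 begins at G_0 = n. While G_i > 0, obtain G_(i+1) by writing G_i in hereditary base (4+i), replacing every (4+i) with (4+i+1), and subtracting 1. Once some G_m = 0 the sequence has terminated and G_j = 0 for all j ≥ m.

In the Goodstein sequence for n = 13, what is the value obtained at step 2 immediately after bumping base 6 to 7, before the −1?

13 —HB4→ 3·4 + 1 —bump→ 3·5 + 1 = 16 —(−1)→ 15
15 —HB5→ 3·5 —bump→ 3·6 = 18 —(−1)→ 17
17 —HB6→ 2·6 + 5 —bump→ 2·7 + 5 = 19 —(−1)→ 18

19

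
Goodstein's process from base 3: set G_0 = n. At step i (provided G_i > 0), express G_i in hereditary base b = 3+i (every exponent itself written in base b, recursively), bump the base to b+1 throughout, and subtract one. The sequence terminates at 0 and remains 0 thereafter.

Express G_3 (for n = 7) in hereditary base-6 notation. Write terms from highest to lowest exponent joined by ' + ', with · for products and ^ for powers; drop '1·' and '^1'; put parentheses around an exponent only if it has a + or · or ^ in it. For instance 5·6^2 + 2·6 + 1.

6 + 3

G_0 = 7. HB_3(7) = 2·3 + 1. Bump = 9. G_1 = 8.
G_1 = 8. HB_4(8) = 2·4. Bump = 10. G_2 = 9.
G_2 = 9. HB_5(9) = 5 + 4. Bump = 10. G_3 = 9.
G_3 = 9. HB_6(9) = 6 + 3. Bump = 10. G_4 = 9.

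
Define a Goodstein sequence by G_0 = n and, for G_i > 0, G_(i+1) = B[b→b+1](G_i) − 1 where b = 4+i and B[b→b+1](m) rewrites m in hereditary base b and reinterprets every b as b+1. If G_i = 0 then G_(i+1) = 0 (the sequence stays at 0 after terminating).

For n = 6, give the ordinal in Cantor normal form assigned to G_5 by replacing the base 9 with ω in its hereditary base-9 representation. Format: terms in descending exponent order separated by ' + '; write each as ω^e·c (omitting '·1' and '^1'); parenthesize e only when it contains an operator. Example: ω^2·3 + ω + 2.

G_0=6  [base 4] 4 + 2  →[4↦5]→  5 + 2 = 7  −1 ⇒ G_1=6
G_1=6  [base 5] 5 + 1  →[5↦6]→  6 + 1 = 7  −1 ⇒ G_2=6
G_2=6  [base 6] 6  →[6↦7]→  7 = 7  −1 ⇒ G_3=6
G_3=6  [base 7] 6  →[7↦8]→  6 = 6  −1 ⇒ G_4=5
G_4=5  [base 8] 5  →[8↦9]→  5 = 5  −1 ⇒ G_5=4
G_5=4  [base 9] 4  →[9↦10]→  4 = 4  −1 ⇒ G_6=3

4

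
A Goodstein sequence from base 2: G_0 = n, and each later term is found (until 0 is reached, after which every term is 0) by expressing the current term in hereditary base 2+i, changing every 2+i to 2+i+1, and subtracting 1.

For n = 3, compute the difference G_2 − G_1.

0

3 —HB2→ 2 + 1 —bump→ 3 + 1 = 4 —(−1)→ 3
3 —HB3→ 3 —bump→ 4 = 4 —(−1)→ 3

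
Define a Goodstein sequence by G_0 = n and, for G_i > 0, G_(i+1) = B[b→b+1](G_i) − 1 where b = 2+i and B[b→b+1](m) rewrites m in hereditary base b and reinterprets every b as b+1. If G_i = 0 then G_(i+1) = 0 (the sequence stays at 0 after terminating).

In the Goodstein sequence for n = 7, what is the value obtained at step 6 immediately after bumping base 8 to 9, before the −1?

37665880

7 —HB2→ 2^2 + 2 + 1 —bump→ 3^3 + 3 + 1 = 31 —(−1)→ 30
30 —HB3→ 3^3 + 3 —bump→ 4^4 + 4 = 260 —(−1)→ 259
259 —HB4→ 4^4 + 3 —bump→ 5^5 + 3 = 3128 —(−1)→ 3127
3127 —HB5→ 5^5 + 2 —bump→ 6^6 + 2 = 46658 —(−1)→ 46657
46657 —HB6→ 6^6 + 1 —bump→ 7^7 + 1 = 823544 —(−1)→ 823543
823543 —HB7→ 7^7 —bump→ 8^8 = 16777216 —(−1)→ 16777215
16777215 —HB8→ 7·8^7 + 7·8^6 + 7·8^5 + 7·8^4 + 7·8^3 + 7·8^2 + 7·8 + 7 —bump→ 7·9^7 + 7·9^6 + 7·9^5 + 7·9^4 + 7·9^3 + 7·9^2 + 7·9 + 7 = 37665880 —(−1)→ 37665879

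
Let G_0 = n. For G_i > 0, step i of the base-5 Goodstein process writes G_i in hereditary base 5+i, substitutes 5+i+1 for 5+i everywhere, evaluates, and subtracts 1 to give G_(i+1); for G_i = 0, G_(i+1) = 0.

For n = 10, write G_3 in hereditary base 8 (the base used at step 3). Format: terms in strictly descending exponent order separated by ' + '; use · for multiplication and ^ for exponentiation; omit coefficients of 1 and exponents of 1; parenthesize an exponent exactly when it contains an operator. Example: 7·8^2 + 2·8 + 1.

10 —HB5→ 2·5 —bump→ 2·6 = 12 —(−1)→ 11
11 —HB6→ 6 + 5 —bump→ 7 + 5 = 12 —(−1)→ 11
11 —HB7→ 7 + 4 —bump→ 8 + 4 = 12 —(−1)→ 11
11 —HB8→ 8 + 3 —bump→ 9 + 3 = 12 —(−1)→ 11

8 + 3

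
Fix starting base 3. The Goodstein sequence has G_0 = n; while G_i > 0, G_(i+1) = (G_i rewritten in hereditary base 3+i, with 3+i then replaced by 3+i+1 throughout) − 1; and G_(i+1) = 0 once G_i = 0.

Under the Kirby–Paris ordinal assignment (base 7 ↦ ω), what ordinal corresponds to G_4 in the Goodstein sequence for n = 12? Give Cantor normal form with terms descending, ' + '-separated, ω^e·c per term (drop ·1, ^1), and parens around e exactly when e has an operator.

12 —HB3→ 3^2 + 3 —bump→ 4^2 + 4 = 20 —(−1)→ 19
19 —HB4→ 4^2 + 3 —bump→ 5^2 + 3 = 28 —(−1)→ 27
27 —HB5→ 5^2 + 2 —bump→ 6^2 + 2 = 38 —(−1)→ 37
37 —HB6→ 6^2 + 1 —bump→ 7^2 + 1 = 50 —(−1)→ 49
49 —HB7→ 7^2 —bump→ 8^2 = 64 —(−1)→ 63

ω^2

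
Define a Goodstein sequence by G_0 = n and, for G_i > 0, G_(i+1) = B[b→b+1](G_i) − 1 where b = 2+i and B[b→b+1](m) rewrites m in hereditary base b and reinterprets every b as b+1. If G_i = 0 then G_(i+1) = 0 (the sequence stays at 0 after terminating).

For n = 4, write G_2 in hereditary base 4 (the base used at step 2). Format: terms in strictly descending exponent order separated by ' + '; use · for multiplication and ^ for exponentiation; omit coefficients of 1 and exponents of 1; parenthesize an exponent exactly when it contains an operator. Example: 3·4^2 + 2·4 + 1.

step 0: 4 = 2^2; sub 3 for 2: 3^3; = 27; G_1 = 27−1 = 26
step 1: 26 = 2·3^2 + 2·3 + 2; sub 4 for 3: 2·4^2 + 2·4 + 2; = 42; G_2 = 42−1 = 41
step 2: 41 = 2·4^2 + 2·4 + 1; sub 5 for 4: 2·5^2 + 2·5 + 1; = 61; G_3 = 61−1 = 60

2·4^2 + 2·4 + 1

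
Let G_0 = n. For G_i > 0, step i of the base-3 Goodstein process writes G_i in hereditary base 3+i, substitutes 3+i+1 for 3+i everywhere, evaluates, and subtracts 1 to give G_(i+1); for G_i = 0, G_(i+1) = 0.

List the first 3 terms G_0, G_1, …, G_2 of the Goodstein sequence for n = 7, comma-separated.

7, 8, 9

7 —HB3→ 2·3 + 1 —bump→ 2·4 + 1 = 9 —(−1)→ 8
8 —HB4→ 2·4 —bump→ 2·5 = 10 —(−1)→ 9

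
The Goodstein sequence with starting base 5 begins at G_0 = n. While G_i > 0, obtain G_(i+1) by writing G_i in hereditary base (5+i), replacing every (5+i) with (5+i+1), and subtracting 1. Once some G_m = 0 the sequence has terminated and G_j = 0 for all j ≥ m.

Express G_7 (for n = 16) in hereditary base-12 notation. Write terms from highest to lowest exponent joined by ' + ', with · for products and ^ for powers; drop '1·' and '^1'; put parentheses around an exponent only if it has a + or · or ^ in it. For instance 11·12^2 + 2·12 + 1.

2·12 + 1

(0) 16|_5 = 3·5 + 1 ↦ 3·6 + 1|_6 = 19 ⇒ 18
(1) 18|_6 = 3·6 ↦ 3·7|_7 = 21 ⇒ 20
(2) 20|_7 = 2·7 + 6 ↦ 2·8 + 6|_8 = 22 ⇒ 21
(3) 21|_8 = 2·8 + 5 ↦ 2·9 + 5|_9 = 23 ⇒ 22
(4) 22|_9 = 2·9 + 4 ↦ 2·10 + 4|_10 = 24 ⇒ 23
(5) 23|_10 = 2·10 + 3 ↦ 2·11 + 3|_11 = 25 ⇒ 24
(6) 24|_11 = 2·11 + 2 ↦ 2·12 + 2|_12 = 26 ⇒ 25
(7) 25|_12 = 2·12 + 1 ↦ 2·13 + 1|_13 = 27 ⇒ 26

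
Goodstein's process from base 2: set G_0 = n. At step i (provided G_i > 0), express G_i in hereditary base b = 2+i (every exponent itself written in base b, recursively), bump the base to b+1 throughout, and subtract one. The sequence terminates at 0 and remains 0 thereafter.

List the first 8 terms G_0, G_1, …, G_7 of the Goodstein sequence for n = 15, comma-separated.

15, 111, 1283, 18752, 326593, 6588344, 150994943, 3524450280

G_0 = 15. HB_2(15) = 2^(2 + 1) + 2^2 + 2 + 1. Bump = 112. G_1 = 111.
G_1 = 111. HB_3(111) = 3^(3 + 1) + 3^3 + 3. Bump = 1284. G_2 = 1283.
G_2 = 1283. HB_4(1283) = 4^(4 + 1) + 4^4 + 3. Bump = 18753. G_3 = 18752.
G_3 = 18752. HB_5(18752) = 5^(5 + 1) + 5^5 + 2. Bump = 326594. G_4 = 326593.
G_4 = 326593. HB_6(326593) = 6^(6 + 1) + 6^6 + 1. Bump = 6588345. G_5 = 6588344.
G_5 = 6588344. HB_7(6588344) = 7^(7 + 1) + 7^7. Bump = 150994944. G_6 = 150994943.
G_6 = 150994943. HB_8(150994943) = 8^(8 + 1) + 7·8^7 + 7·8^6 + 7·8^5 + 7·8^4 + 7·8^3 + 7·8^2 + 7·8 + 7. Bump = 3524450281. G_7 = 3524450280.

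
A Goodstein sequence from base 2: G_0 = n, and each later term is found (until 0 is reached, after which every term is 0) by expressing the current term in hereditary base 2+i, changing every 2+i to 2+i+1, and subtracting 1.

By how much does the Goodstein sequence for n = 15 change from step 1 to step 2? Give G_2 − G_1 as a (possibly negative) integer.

(0) 15|_2 = 2^(2 + 1) + 2^2 + 2 + 1 ↦ 3^(3 + 1) + 3^3 + 3 + 1|_3 = 112 ⇒ 111
(1) 111|_3 = 3^(3 + 1) + 3^3 + 3 ↦ 4^(4 + 1) + 4^4 + 4|_4 = 1284 ⇒ 1283

1172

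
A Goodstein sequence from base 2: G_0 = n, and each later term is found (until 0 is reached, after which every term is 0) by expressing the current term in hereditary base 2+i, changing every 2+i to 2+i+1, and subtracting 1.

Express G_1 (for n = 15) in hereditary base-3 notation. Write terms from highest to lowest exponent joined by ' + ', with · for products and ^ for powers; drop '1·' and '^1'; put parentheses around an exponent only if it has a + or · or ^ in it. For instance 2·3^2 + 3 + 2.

3^(3 + 1) + 3^3 + 3

15 —HB2→ 2^(2 + 1) + 2^2 + 2 + 1 —bump→ 3^(3 + 1) + 3^3 + 3 + 1 = 112 —(−1)→ 111
111 —HB3→ 3^(3 + 1) + 3^3 + 3 —bump→ 4^(4 + 1) + 4^4 + 4 = 1284 —(−1)→ 1283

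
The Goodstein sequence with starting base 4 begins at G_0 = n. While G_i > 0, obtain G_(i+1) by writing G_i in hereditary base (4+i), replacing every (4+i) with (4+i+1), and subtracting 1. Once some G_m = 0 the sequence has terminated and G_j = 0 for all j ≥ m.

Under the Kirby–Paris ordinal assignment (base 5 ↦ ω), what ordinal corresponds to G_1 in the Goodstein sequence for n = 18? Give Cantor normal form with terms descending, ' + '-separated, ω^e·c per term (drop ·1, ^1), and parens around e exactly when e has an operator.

ω^2 + 1

base 4: 18 = 4^2 + 2; at 5: 5^2 + 2 = 27; next = 26
base 5: 26 = 5^2 + 1; at 6: 6^2 + 1 = 37; next = 36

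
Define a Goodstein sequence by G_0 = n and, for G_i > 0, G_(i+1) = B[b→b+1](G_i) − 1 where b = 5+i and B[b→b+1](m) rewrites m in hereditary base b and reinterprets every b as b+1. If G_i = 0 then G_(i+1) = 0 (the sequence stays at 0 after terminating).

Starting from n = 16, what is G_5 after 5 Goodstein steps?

23

G_0=16  [base 5] 3·5 + 1  →[5↦6]→  3·6 + 1 = 19  −1 ⇒ G_1=18
G_1=18  [base 6] 3·6  →[6↦7]→  3·7 = 21  −1 ⇒ G_2=20
G_2=20  [base 7] 2·7 + 6  →[7↦8]→  2·8 + 6 = 22  −1 ⇒ G_3=21
G_3=21  [base 8] 2·8 + 5  →[8↦9]→  2·9 + 5 = 23  −1 ⇒ G_4=22
G_4=22  [base 9] 2·9 + 4  →[9↦10]→  2·10 + 4 = 24  −1 ⇒ G_5=23
G_5=23  [base 10] 2·10 + 3  →[10↦11]→  2·11 + 3 = 25  −1 ⇒ G_6=24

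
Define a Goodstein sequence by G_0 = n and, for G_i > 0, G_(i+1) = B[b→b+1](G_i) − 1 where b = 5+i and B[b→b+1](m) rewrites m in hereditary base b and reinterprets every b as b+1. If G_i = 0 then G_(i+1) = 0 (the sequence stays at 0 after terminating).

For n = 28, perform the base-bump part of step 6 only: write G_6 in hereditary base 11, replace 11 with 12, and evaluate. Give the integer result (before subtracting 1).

102

G_0 = 28. HB_5(28) = 5^2 + 3. Bump = 39. G_1 = 38.
G_1 = 38. HB_6(38) = 6^2 + 2. Bump = 51. G_2 = 50.
G_2 = 50. HB_7(50) = 7^2 + 1. Bump = 65. G_3 = 64.
G_3 = 64. HB_8(64) = 8^2. Bump = 81. G_4 = 80.
G_4 = 80. HB_9(80) = 8·9 + 8. Bump = 88. G_5 = 87.
G_5 = 87. HB_10(87) = 8·10 + 7. Bump = 95. G_6 = 94.
G_6 = 94. HB_11(94) = 8·11 + 6. Bump = 102. G_7 = 101.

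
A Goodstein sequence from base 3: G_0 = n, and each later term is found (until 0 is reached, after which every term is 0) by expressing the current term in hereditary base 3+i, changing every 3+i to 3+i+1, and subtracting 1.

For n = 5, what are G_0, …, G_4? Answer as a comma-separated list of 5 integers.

5, 5, 5, 5, 4

(0) 5|_3 = 3 + 2 ↦ 4 + 2|_4 = 6 ⇒ 5
(1) 5|_4 = 4 + 1 ↦ 5 + 1|_5 = 6 ⇒ 5
(2) 5|_5 = 5 ↦ 6|_6 = 6 ⇒ 5
(3) 5|_6 = 5 ↦ 5|_7 = 5 ⇒ 4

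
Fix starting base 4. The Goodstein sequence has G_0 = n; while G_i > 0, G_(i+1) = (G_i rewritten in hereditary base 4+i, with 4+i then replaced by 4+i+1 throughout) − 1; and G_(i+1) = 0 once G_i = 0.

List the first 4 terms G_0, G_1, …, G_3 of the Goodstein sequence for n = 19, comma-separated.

[0] 19 ≡ 4^2 + 3 (base 4). Lift 5: 28. −1: 27.
[1] 27 ≡ 5^2 + 2 (base 5). Lift 6: 38. −1: 37.
[2] 37 ≡ 6^2 + 1 (base 6). Lift 7: 50. −1: 49.

19, 27, 37, 49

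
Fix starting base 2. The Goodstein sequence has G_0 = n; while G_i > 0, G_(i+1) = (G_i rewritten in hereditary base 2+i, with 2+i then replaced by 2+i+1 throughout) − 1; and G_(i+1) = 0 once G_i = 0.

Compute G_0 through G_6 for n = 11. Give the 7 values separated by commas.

11, 84, 1027, 15627, 279937, 5764801, 134217727

G_0 = 11. HB_2(11) = 2^(2 + 1) + 2 + 1. Bump = 85. G_1 = 84.
G_1 = 84. HB_3(84) = 3^(3 + 1) + 3. Bump = 1028. G_2 = 1027.
G_2 = 1027. HB_4(1027) = 4^(4 + 1) + 3. Bump = 15628. G_3 = 15627.
G_3 = 15627. HB_5(15627) = 5^(5 + 1) + 2. Bump = 279938. G_4 = 279937.
G_4 = 279937. HB_6(279937) = 6^(6 + 1) + 1. Bump = 5764802. G_5 = 5764801.
G_5 = 5764801. HB_7(5764801) = 7^(7 + 1). Bump = 134217728. G_6 = 134217727.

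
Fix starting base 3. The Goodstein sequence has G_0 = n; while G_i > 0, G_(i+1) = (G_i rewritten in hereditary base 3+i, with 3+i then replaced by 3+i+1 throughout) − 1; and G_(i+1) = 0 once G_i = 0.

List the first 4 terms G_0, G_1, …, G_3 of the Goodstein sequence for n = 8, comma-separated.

8, 9, 10, 11

[0] 8 ≡ 2·3 + 2 (base 3). Lift 4: 10. −1: 9.
[1] 9 ≡ 2·4 + 1 (base 4). Lift 5: 11. −1: 10.
[2] 10 ≡ 2·5 (base 5). Lift 6: 12. −1: 11.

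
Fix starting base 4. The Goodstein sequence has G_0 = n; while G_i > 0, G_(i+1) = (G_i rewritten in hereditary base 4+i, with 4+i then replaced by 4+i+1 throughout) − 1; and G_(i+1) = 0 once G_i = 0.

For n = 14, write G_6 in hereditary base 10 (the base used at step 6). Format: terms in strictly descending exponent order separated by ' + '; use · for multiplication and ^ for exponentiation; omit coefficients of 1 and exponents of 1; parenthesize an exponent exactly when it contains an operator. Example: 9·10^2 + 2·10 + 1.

i=0: 14 = 3·4 + 2 (b=4); 4→5: 3·5 + 2 = 17; 17−1 = 16
i=1: 16 = 3·5 + 1 (b=5); 5→6: 3·6 + 1 = 19; 19−1 = 18
i=2: 18 = 3·6 (b=6); 6→7: 3·7 = 21; 21−1 = 20
i=3: 20 = 2·7 + 6 (b=7); 7→8: 2·8 + 6 = 22; 22−1 = 21
i=4: 21 = 2·8 + 5 (b=8); 8→9: 2·9 + 5 = 23; 23−1 = 22
i=5: 22 = 2·9 + 4 (b=9); 9→10: 2·10 + 4 = 24; 24−1 = 23
i=6: 23 = 2·10 + 3 (b=10); 10→11: 2·11 + 3 = 25; 25−1 = 24

2·10 + 3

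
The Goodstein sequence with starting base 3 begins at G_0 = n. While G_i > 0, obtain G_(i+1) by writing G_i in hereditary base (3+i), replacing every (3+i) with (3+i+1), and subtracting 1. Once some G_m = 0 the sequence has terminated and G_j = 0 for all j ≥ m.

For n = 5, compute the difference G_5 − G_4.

step 0: 5 = 3 + 2; sub 4 for 3: 4 + 2; = 6; G_1 = 6−1 = 5
step 1: 5 = 4 + 1; sub 5 for 4: 5 + 1; = 6; G_2 = 6−1 = 5
step 2: 5 = 5; sub 6 for 5: 6; = 6; G_3 = 6−1 = 5
step 3: 5 = 5; sub 7 for 6: 5; = 5; G_4 = 5−1 = 4
step 4: 4 = 4; sub 8 for 7: 4; = 4; G_5 = 4−1 = 3

-1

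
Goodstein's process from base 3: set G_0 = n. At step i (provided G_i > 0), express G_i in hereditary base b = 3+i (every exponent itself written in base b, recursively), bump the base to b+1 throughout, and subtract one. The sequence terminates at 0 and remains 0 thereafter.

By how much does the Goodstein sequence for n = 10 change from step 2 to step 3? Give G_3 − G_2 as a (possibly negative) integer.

3

G_0=10  [base 3] 3^2 + 1  →[3↦4]→  4^2 + 1 = 17  −1 ⇒ G_1=16
G_1=16  [base 4] 4^2  →[4↦5]→  5^2 = 25  −1 ⇒ G_2=24
G_2=24  [base 5] 4·5 + 4  →[5↦6]→  4·6 + 4 = 28  −1 ⇒ G_3=27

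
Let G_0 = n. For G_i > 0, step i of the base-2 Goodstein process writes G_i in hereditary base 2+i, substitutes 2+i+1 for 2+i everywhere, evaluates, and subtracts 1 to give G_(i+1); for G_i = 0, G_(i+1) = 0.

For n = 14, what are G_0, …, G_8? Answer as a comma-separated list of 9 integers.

14, 110, 1281, 18750, 326591, 5862840, 134404971, 3487116548, 100000555551

[0] 14 ≡ 2^(2 + 1) + 2^2 + 2 (base 2). Lift 3: 111. −1: 110.
[1] 110 ≡ 3^(3 + 1) + 3^3 + 2 (base 3). Lift 4: 1282. −1: 1281.
[2] 1281 ≡ 4^(4 + 1) + 4^4 + 1 (base 4). Lift 5: 18751. −1: 18750.
[3] 18750 ≡ 5^(5 + 1) + 5^5 (base 5). Lift 6: 326592. −1: 326591.
[4] 326591 ≡ 6^(6 + 1) + 5·6^5 + 5·6^4 + 5·6^3 + 5·6^2 + 5·6 + 5 (base 6). Lift 7: 5862841. −1: 5862840.
[5] 5862840 ≡ 7^(7 + 1) + 5·7^5 + 5·7^4 + 5·7^3 + 5·7^2 + 5·7 + 4 (base 7). Lift 8: 134404972. −1: 134404971.
[6] 134404971 ≡ 8^(8 + 1) + 5·8^5 + 5·8^4 + 5·8^3 + 5·8^2 + 5·8 + 3 (base 8). Lift 9: 3487116549. −1: 3487116548.
[7] 3487116548 ≡ 9^(9 + 1) + 5·9^5 + 5·9^4 + 5·9^3 + 5·9^2 + 5·9 + 2 (base 9). Lift 10: 100000555552. −1: 100000555551.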